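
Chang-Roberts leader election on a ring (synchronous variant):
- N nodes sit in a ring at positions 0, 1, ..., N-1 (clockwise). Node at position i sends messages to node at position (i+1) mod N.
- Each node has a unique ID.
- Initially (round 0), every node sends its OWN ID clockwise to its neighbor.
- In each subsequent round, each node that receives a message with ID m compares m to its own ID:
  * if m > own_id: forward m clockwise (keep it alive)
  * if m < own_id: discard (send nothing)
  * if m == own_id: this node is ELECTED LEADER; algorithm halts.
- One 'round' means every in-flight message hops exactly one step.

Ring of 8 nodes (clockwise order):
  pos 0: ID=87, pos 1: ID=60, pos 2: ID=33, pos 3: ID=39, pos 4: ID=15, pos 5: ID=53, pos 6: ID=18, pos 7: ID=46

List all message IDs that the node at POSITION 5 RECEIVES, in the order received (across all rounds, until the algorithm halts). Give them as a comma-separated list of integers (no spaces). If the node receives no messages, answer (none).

Round 1: pos1(id60) recv 87: fwd; pos2(id33) recv 60: fwd; pos3(id39) recv 33: drop; pos4(id15) recv 39: fwd; pos5(id53) recv 15: drop; pos6(id18) recv 53: fwd; pos7(id46) recv 18: drop; pos0(id87) recv 46: drop
Round 2: pos2(id33) recv 87: fwd; pos3(id39) recv 60: fwd; pos5(id53) recv 39: drop; pos7(id46) recv 53: fwd
Round 3: pos3(id39) recv 87: fwd; pos4(id15) recv 60: fwd; pos0(id87) recv 53: drop
Round 4: pos4(id15) recv 87: fwd; pos5(id53) recv 60: fwd
Round 5: pos5(id53) recv 87: fwd; pos6(id18) recv 60: fwd
Round 6: pos6(id18) recv 87: fwd; pos7(id46) recv 60: fwd
Round 7: pos7(id46) recv 87: fwd; pos0(id87) recv 60: drop
Round 8: pos0(id87) recv 87: ELECTED

Answer: 15,39,60,87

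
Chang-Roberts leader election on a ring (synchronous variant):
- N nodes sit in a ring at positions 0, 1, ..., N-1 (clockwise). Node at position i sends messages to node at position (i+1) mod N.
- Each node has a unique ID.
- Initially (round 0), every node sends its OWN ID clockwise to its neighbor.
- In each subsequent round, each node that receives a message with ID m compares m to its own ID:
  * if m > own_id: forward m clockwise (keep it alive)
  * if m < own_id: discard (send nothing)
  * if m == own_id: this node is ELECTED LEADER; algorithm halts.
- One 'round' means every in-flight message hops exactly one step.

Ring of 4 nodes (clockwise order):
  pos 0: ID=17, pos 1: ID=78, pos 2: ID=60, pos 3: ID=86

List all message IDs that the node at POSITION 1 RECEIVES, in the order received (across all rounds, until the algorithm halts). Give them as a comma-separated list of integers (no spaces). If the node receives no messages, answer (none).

Round 1: pos1(id78) recv 17: drop; pos2(id60) recv 78: fwd; pos3(id86) recv 60: drop; pos0(id17) recv 86: fwd
Round 2: pos3(id86) recv 78: drop; pos1(id78) recv 86: fwd
Round 3: pos2(id60) recv 86: fwd
Round 4: pos3(id86) recv 86: ELECTED

Answer: 17,86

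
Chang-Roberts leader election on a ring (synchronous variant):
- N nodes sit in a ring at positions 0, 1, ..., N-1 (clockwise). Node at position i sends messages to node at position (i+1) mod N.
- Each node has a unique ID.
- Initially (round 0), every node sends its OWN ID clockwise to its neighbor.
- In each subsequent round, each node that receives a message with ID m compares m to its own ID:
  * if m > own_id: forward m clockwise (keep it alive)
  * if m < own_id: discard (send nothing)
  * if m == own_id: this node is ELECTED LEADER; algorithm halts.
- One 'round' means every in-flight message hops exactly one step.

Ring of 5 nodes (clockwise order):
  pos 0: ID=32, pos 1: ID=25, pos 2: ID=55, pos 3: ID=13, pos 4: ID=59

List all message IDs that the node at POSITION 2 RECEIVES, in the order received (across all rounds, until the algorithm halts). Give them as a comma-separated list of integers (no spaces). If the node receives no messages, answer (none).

Answer: 25,32,59

Derivation:
Round 1: pos1(id25) recv 32: fwd; pos2(id55) recv 25: drop; pos3(id13) recv 55: fwd; pos4(id59) recv 13: drop; pos0(id32) recv 59: fwd
Round 2: pos2(id55) recv 32: drop; pos4(id59) recv 55: drop; pos1(id25) recv 59: fwd
Round 3: pos2(id55) recv 59: fwd
Round 4: pos3(id13) recv 59: fwd
Round 5: pos4(id59) recv 59: ELECTED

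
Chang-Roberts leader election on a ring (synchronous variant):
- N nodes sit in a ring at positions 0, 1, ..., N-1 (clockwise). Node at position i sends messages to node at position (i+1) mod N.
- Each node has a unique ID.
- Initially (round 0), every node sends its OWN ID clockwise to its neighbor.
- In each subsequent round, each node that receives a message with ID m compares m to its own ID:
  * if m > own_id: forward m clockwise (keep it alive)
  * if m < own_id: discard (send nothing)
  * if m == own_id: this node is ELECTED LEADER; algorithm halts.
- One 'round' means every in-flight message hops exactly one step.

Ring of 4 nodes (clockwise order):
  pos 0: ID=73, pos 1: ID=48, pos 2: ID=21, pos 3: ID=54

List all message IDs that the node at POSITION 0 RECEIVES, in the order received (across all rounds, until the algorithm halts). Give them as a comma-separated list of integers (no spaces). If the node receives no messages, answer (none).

Answer: 54,73

Derivation:
Round 1: pos1(id48) recv 73: fwd; pos2(id21) recv 48: fwd; pos3(id54) recv 21: drop; pos0(id73) recv 54: drop
Round 2: pos2(id21) recv 73: fwd; pos3(id54) recv 48: drop
Round 3: pos3(id54) recv 73: fwd
Round 4: pos0(id73) recv 73: ELECTED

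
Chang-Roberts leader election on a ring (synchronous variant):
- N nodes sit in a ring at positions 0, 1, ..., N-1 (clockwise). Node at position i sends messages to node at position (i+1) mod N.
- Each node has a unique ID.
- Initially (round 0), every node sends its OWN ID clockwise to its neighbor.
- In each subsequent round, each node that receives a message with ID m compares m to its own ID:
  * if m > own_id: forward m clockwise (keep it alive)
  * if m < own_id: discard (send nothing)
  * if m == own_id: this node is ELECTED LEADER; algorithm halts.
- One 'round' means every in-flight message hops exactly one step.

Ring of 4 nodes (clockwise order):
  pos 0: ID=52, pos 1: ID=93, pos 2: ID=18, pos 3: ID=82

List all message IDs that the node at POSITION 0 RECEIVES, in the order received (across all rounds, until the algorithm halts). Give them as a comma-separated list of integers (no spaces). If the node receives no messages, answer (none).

Round 1: pos1(id93) recv 52: drop; pos2(id18) recv 93: fwd; pos3(id82) recv 18: drop; pos0(id52) recv 82: fwd
Round 2: pos3(id82) recv 93: fwd; pos1(id93) recv 82: drop
Round 3: pos0(id52) recv 93: fwd
Round 4: pos1(id93) recv 93: ELECTED

Answer: 82,93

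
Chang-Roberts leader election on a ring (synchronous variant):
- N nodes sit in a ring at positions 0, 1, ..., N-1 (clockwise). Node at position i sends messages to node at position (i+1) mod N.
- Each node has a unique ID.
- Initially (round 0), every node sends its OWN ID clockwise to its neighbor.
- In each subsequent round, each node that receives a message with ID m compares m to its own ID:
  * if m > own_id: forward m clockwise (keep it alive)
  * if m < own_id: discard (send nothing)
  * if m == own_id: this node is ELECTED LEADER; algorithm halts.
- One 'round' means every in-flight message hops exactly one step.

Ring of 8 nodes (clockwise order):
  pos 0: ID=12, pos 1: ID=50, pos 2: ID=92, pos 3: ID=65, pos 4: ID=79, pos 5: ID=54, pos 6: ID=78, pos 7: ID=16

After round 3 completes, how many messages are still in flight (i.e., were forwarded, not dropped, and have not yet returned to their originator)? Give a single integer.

Round 1: pos1(id50) recv 12: drop; pos2(id92) recv 50: drop; pos3(id65) recv 92: fwd; pos4(id79) recv 65: drop; pos5(id54) recv 79: fwd; pos6(id78) recv 54: drop; pos7(id16) recv 78: fwd; pos0(id12) recv 16: fwd
Round 2: pos4(id79) recv 92: fwd; pos6(id78) recv 79: fwd; pos0(id12) recv 78: fwd; pos1(id50) recv 16: drop
Round 3: pos5(id54) recv 92: fwd; pos7(id16) recv 79: fwd; pos1(id50) recv 78: fwd
After round 3: 3 messages still in flight

Answer: 3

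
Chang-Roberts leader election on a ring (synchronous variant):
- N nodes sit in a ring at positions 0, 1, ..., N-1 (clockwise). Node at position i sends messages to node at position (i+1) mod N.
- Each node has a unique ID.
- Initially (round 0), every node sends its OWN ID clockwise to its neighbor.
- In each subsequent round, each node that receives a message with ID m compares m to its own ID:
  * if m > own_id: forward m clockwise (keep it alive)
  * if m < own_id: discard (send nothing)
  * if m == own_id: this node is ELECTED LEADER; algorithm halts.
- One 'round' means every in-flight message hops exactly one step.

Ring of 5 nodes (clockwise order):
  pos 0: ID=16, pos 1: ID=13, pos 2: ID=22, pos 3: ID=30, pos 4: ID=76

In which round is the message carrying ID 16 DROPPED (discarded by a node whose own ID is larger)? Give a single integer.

Round 1: pos1(id13) recv 16: fwd; pos2(id22) recv 13: drop; pos3(id30) recv 22: drop; pos4(id76) recv 30: drop; pos0(id16) recv 76: fwd
Round 2: pos2(id22) recv 16: drop; pos1(id13) recv 76: fwd
Round 3: pos2(id22) recv 76: fwd
Round 4: pos3(id30) recv 76: fwd
Round 5: pos4(id76) recv 76: ELECTED
Message ID 16 originates at pos 0; dropped at pos 2 in round 2

Answer: 2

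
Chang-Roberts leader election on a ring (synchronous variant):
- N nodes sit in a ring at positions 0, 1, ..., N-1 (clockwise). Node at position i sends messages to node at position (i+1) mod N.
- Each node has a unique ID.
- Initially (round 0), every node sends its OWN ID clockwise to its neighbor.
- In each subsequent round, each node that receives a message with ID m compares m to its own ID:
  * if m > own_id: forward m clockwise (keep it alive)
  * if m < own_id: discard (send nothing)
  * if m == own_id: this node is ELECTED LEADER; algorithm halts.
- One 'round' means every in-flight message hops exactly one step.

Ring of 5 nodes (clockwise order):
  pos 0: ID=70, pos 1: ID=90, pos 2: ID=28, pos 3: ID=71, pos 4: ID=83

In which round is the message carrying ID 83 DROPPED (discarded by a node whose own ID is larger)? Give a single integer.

Answer: 2

Derivation:
Round 1: pos1(id90) recv 70: drop; pos2(id28) recv 90: fwd; pos3(id71) recv 28: drop; pos4(id83) recv 71: drop; pos0(id70) recv 83: fwd
Round 2: pos3(id71) recv 90: fwd; pos1(id90) recv 83: drop
Round 3: pos4(id83) recv 90: fwd
Round 4: pos0(id70) recv 90: fwd
Round 5: pos1(id90) recv 90: ELECTED
Message ID 83 originates at pos 4; dropped at pos 1 in round 2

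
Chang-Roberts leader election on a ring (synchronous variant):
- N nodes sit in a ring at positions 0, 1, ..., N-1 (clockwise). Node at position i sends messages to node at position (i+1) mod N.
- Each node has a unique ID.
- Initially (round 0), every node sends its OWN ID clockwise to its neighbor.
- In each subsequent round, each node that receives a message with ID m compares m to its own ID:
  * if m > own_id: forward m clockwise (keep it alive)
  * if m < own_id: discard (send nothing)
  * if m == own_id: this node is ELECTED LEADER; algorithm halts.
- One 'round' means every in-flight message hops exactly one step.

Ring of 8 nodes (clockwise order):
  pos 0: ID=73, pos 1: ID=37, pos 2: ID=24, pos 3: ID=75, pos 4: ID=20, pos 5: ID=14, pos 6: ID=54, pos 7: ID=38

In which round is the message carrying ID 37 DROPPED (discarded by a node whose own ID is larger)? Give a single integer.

Round 1: pos1(id37) recv 73: fwd; pos2(id24) recv 37: fwd; pos3(id75) recv 24: drop; pos4(id20) recv 75: fwd; pos5(id14) recv 20: fwd; pos6(id54) recv 14: drop; pos7(id38) recv 54: fwd; pos0(id73) recv 38: drop
Round 2: pos2(id24) recv 73: fwd; pos3(id75) recv 37: drop; pos5(id14) recv 75: fwd; pos6(id54) recv 20: drop; pos0(id73) recv 54: drop
Round 3: pos3(id75) recv 73: drop; pos6(id54) recv 75: fwd
Round 4: pos7(id38) recv 75: fwd
Round 5: pos0(id73) recv 75: fwd
Round 6: pos1(id37) recv 75: fwd
Round 7: pos2(id24) recv 75: fwd
Round 8: pos3(id75) recv 75: ELECTED
Message ID 37 originates at pos 1; dropped at pos 3 in round 2

Answer: 2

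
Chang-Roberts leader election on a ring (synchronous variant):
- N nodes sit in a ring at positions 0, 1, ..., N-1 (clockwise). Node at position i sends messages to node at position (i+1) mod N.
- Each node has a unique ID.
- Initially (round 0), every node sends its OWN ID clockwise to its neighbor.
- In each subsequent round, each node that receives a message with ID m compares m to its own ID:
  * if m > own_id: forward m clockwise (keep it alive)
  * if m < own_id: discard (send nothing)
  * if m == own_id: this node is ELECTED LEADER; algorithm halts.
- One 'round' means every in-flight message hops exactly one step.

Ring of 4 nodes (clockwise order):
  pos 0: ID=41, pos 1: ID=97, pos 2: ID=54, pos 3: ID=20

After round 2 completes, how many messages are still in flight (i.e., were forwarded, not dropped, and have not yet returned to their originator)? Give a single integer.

Round 1: pos1(id97) recv 41: drop; pos2(id54) recv 97: fwd; pos3(id20) recv 54: fwd; pos0(id41) recv 20: drop
Round 2: pos3(id20) recv 97: fwd; pos0(id41) recv 54: fwd
After round 2: 2 messages still in flight

Answer: 2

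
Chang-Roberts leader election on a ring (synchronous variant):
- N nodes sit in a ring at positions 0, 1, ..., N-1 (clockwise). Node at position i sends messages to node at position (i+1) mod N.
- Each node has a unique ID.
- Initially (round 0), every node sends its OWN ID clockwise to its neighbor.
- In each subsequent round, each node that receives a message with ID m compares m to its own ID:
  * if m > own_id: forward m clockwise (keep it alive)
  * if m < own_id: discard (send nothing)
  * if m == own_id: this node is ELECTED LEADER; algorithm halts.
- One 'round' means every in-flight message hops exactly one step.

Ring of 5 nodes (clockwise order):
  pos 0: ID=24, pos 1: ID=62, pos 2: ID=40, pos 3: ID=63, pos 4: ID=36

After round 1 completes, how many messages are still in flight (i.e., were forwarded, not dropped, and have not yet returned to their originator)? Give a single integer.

Answer: 3

Derivation:
Round 1: pos1(id62) recv 24: drop; pos2(id40) recv 62: fwd; pos3(id63) recv 40: drop; pos4(id36) recv 63: fwd; pos0(id24) recv 36: fwd
After round 1: 3 messages still in flight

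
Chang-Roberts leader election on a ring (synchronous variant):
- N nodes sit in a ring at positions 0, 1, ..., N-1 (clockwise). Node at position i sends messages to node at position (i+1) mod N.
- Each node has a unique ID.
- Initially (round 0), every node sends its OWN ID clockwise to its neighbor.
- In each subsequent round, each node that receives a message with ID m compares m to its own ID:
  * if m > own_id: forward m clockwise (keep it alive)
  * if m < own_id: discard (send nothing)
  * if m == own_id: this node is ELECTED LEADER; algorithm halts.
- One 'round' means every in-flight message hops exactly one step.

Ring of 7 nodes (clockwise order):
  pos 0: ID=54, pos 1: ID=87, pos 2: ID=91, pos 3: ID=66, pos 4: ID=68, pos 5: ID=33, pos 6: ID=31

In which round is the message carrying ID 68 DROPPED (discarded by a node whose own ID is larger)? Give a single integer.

Answer: 4

Derivation:
Round 1: pos1(id87) recv 54: drop; pos2(id91) recv 87: drop; pos3(id66) recv 91: fwd; pos4(id68) recv 66: drop; pos5(id33) recv 68: fwd; pos6(id31) recv 33: fwd; pos0(id54) recv 31: drop
Round 2: pos4(id68) recv 91: fwd; pos6(id31) recv 68: fwd; pos0(id54) recv 33: drop
Round 3: pos5(id33) recv 91: fwd; pos0(id54) recv 68: fwd
Round 4: pos6(id31) recv 91: fwd; pos1(id87) recv 68: drop
Round 5: pos0(id54) recv 91: fwd
Round 6: pos1(id87) recv 91: fwd
Round 7: pos2(id91) recv 91: ELECTED
Message ID 68 originates at pos 4; dropped at pos 1 in round 4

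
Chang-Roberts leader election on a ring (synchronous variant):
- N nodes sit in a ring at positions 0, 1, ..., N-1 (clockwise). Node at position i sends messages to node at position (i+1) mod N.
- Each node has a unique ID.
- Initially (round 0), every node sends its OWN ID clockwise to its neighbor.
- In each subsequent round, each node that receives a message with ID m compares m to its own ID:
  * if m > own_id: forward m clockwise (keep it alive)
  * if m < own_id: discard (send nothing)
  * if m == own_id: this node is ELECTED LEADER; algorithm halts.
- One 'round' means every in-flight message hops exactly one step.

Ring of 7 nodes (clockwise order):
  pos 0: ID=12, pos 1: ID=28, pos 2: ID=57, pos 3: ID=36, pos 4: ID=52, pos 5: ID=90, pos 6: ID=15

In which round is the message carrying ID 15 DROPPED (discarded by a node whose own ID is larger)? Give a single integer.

Answer: 2

Derivation:
Round 1: pos1(id28) recv 12: drop; pos2(id57) recv 28: drop; pos3(id36) recv 57: fwd; pos4(id52) recv 36: drop; pos5(id90) recv 52: drop; pos6(id15) recv 90: fwd; pos0(id12) recv 15: fwd
Round 2: pos4(id52) recv 57: fwd; pos0(id12) recv 90: fwd; pos1(id28) recv 15: drop
Round 3: pos5(id90) recv 57: drop; pos1(id28) recv 90: fwd
Round 4: pos2(id57) recv 90: fwd
Round 5: pos3(id36) recv 90: fwd
Round 6: pos4(id52) recv 90: fwd
Round 7: pos5(id90) recv 90: ELECTED
Message ID 15 originates at pos 6; dropped at pos 1 in round 2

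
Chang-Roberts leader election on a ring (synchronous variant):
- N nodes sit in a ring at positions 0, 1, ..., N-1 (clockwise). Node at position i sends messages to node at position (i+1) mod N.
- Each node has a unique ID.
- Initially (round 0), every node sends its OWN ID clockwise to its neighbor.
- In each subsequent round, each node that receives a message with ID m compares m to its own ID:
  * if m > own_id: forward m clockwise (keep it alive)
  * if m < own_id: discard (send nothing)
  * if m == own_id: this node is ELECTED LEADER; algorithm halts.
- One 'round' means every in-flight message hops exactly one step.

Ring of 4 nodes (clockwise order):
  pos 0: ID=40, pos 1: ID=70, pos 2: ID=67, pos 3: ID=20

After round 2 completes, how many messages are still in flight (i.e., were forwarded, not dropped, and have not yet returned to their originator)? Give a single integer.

Round 1: pos1(id70) recv 40: drop; pos2(id67) recv 70: fwd; pos3(id20) recv 67: fwd; pos0(id40) recv 20: drop
Round 2: pos3(id20) recv 70: fwd; pos0(id40) recv 67: fwd
After round 2: 2 messages still in flight

Answer: 2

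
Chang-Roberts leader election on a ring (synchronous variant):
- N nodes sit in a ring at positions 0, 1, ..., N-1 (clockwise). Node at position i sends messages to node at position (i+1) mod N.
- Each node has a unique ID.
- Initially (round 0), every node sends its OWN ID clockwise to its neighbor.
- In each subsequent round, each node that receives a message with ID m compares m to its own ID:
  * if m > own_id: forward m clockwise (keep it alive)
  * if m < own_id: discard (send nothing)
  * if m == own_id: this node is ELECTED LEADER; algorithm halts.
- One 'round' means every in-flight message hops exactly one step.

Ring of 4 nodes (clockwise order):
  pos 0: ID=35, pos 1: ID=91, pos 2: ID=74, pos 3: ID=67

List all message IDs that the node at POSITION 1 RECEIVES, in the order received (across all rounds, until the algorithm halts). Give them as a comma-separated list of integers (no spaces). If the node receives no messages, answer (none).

Round 1: pos1(id91) recv 35: drop; pos2(id74) recv 91: fwd; pos3(id67) recv 74: fwd; pos0(id35) recv 67: fwd
Round 2: pos3(id67) recv 91: fwd; pos0(id35) recv 74: fwd; pos1(id91) recv 67: drop
Round 3: pos0(id35) recv 91: fwd; pos1(id91) recv 74: drop
Round 4: pos1(id91) recv 91: ELECTED

Answer: 35,67,74,91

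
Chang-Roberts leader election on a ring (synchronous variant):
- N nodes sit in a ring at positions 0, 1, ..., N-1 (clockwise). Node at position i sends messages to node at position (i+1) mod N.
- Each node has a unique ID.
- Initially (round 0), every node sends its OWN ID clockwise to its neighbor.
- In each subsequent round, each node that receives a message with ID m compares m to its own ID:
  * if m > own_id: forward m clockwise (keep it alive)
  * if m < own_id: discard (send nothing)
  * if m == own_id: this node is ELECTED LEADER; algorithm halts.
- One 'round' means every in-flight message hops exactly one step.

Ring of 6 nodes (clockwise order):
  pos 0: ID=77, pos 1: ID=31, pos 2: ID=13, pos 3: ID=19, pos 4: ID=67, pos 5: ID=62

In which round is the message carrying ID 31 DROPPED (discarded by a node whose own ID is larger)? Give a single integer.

Answer: 3

Derivation:
Round 1: pos1(id31) recv 77: fwd; pos2(id13) recv 31: fwd; pos3(id19) recv 13: drop; pos4(id67) recv 19: drop; pos5(id62) recv 67: fwd; pos0(id77) recv 62: drop
Round 2: pos2(id13) recv 77: fwd; pos3(id19) recv 31: fwd; pos0(id77) recv 67: drop
Round 3: pos3(id19) recv 77: fwd; pos4(id67) recv 31: drop
Round 4: pos4(id67) recv 77: fwd
Round 5: pos5(id62) recv 77: fwd
Round 6: pos0(id77) recv 77: ELECTED
Message ID 31 originates at pos 1; dropped at pos 4 in round 3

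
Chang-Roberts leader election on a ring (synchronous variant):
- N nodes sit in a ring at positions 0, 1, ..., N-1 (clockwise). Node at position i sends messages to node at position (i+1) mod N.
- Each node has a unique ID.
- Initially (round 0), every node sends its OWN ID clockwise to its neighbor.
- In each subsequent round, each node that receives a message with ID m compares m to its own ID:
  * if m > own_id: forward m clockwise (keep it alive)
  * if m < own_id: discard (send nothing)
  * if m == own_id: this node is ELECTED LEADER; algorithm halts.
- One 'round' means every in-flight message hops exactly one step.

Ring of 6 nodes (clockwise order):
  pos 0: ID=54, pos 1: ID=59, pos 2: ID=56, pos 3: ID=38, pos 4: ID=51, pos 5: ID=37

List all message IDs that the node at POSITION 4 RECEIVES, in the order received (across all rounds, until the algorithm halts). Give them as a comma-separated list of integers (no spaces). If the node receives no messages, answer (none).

Answer: 38,56,59

Derivation:
Round 1: pos1(id59) recv 54: drop; pos2(id56) recv 59: fwd; pos3(id38) recv 56: fwd; pos4(id51) recv 38: drop; pos5(id37) recv 51: fwd; pos0(id54) recv 37: drop
Round 2: pos3(id38) recv 59: fwd; pos4(id51) recv 56: fwd; pos0(id54) recv 51: drop
Round 3: pos4(id51) recv 59: fwd; pos5(id37) recv 56: fwd
Round 4: pos5(id37) recv 59: fwd; pos0(id54) recv 56: fwd
Round 5: pos0(id54) recv 59: fwd; pos1(id59) recv 56: drop
Round 6: pos1(id59) recv 59: ELECTED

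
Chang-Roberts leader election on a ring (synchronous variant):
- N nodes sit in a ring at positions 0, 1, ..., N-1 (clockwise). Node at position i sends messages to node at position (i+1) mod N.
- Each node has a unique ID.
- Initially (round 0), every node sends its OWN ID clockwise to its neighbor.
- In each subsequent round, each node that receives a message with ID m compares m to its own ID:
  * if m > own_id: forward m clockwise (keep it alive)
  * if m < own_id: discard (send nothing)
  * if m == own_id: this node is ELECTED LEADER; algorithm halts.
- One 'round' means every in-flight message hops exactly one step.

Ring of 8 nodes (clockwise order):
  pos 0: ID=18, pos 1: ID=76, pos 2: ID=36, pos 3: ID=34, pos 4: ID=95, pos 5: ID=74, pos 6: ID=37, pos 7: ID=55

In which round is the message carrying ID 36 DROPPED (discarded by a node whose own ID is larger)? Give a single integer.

Answer: 2

Derivation:
Round 1: pos1(id76) recv 18: drop; pos2(id36) recv 76: fwd; pos3(id34) recv 36: fwd; pos4(id95) recv 34: drop; pos5(id74) recv 95: fwd; pos6(id37) recv 74: fwd; pos7(id55) recv 37: drop; pos0(id18) recv 55: fwd
Round 2: pos3(id34) recv 76: fwd; pos4(id95) recv 36: drop; pos6(id37) recv 95: fwd; pos7(id55) recv 74: fwd; pos1(id76) recv 55: drop
Round 3: pos4(id95) recv 76: drop; pos7(id55) recv 95: fwd; pos0(id18) recv 74: fwd
Round 4: pos0(id18) recv 95: fwd; pos1(id76) recv 74: drop
Round 5: pos1(id76) recv 95: fwd
Round 6: pos2(id36) recv 95: fwd
Round 7: pos3(id34) recv 95: fwd
Round 8: pos4(id95) recv 95: ELECTED
Message ID 36 originates at pos 2; dropped at pos 4 in round 2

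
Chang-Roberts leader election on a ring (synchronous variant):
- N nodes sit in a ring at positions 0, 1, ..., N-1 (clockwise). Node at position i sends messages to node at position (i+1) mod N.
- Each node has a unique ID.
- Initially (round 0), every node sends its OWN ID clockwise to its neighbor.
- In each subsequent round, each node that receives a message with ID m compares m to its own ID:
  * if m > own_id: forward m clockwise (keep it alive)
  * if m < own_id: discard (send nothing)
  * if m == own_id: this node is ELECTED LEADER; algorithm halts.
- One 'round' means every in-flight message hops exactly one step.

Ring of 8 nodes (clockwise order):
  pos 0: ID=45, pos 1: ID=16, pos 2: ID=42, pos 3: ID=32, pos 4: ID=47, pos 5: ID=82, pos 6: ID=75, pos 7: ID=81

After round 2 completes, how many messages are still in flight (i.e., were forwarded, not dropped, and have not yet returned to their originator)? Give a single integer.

Round 1: pos1(id16) recv 45: fwd; pos2(id42) recv 16: drop; pos3(id32) recv 42: fwd; pos4(id47) recv 32: drop; pos5(id82) recv 47: drop; pos6(id75) recv 82: fwd; pos7(id81) recv 75: drop; pos0(id45) recv 81: fwd
Round 2: pos2(id42) recv 45: fwd; pos4(id47) recv 42: drop; pos7(id81) recv 82: fwd; pos1(id16) recv 81: fwd
After round 2: 3 messages still in flight

Answer: 3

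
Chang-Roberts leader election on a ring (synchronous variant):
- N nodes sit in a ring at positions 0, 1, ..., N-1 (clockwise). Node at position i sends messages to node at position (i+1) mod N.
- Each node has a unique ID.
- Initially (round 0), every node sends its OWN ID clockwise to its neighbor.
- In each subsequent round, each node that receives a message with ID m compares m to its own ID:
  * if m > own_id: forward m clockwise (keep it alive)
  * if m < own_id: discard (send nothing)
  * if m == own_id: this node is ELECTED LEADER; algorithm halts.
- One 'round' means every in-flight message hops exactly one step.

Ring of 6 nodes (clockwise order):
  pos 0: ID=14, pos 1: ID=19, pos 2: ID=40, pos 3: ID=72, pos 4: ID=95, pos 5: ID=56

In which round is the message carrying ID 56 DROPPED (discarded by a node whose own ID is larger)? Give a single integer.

Answer: 4

Derivation:
Round 1: pos1(id19) recv 14: drop; pos2(id40) recv 19: drop; pos3(id72) recv 40: drop; pos4(id95) recv 72: drop; pos5(id56) recv 95: fwd; pos0(id14) recv 56: fwd
Round 2: pos0(id14) recv 95: fwd; pos1(id19) recv 56: fwd
Round 3: pos1(id19) recv 95: fwd; pos2(id40) recv 56: fwd
Round 4: pos2(id40) recv 95: fwd; pos3(id72) recv 56: drop
Round 5: pos3(id72) recv 95: fwd
Round 6: pos4(id95) recv 95: ELECTED
Message ID 56 originates at pos 5; dropped at pos 3 in round 4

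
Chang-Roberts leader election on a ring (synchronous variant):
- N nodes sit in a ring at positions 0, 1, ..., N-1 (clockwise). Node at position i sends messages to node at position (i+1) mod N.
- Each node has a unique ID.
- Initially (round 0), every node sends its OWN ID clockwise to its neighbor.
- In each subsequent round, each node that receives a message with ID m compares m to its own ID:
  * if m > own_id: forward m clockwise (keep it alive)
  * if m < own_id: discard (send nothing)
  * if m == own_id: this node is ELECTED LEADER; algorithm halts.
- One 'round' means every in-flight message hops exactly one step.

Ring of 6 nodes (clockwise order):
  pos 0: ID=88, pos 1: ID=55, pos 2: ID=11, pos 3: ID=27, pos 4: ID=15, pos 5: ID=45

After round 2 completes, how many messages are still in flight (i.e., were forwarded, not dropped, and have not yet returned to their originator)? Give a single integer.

Answer: 2

Derivation:
Round 1: pos1(id55) recv 88: fwd; pos2(id11) recv 55: fwd; pos3(id27) recv 11: drop; pos4(id15) recv 27: fwd; pos5(id45) recv 15: drop; pos0(id88) recv 45: drop
Round 2: pos2(id11) recv 88: fwd; pos3(id27) recv 55: fwd; pos5(id45) recv 27: drop
After round 2: 2 messages still in flight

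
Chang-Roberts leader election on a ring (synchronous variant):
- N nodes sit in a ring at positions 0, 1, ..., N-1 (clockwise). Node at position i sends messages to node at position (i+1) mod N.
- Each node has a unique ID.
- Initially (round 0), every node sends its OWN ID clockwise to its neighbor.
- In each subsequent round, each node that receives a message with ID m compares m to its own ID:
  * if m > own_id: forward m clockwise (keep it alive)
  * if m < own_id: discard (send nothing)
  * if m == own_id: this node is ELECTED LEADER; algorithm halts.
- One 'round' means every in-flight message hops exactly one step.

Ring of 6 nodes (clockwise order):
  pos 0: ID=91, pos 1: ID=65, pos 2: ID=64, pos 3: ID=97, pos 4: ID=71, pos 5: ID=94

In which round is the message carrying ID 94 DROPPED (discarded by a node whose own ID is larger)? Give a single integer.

Round 1: pos1(id65) recv 91: fwd; pos2(id64) recv 65: fwd; pos3(id97) recv 64: drop; pos4(id71) recv 97: fwd; pos5(id94) recv 71: drop; pos0(id91) recv 94: fwd
Round 2: pos2(id64) recv 91: fwd; pos3(id97) recv 65: drop; pos5(id94) recv 97: fwd; pos1(id65) recv 94: fwd
Round 3: pos3(id97) recv 91: drop; pos0(id91) recv 97: fwd; pos2(id64) recv 94: fwd
Round 4: pos1(id65) recv 97: fwd; pos3(id97) recv 94: drop
Round 5: pos2(id64) recv 97: fwd
Round 6: pos3(id97) recv 97: ELECTED
Message ID 94 originates at pos 5; dropped at pos 3 in round 4

Answer: 4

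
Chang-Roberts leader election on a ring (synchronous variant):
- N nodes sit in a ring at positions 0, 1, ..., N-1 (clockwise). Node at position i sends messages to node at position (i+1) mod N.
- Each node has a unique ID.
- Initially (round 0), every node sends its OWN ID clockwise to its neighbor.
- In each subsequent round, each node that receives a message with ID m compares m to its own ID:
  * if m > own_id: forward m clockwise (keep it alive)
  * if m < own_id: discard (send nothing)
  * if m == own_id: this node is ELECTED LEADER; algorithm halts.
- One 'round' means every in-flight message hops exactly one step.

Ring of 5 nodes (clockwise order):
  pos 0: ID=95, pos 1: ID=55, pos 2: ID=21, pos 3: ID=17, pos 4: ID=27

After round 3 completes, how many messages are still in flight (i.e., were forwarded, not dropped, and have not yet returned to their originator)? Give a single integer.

Round 1: pos1(id55) recv 95: fwd; pos2(id21) recv 55: fwd; pos3(id17) recv 21: fwd; pos4(id27) recv 17: drop; pos0(id95) recv 27: drop
Round 2: pos2(id21) recv 95: fwd; pos3(id17) recv 55: fwd; pos4(id27) recv 21: drop
Round 3: pos3(id17) recv 95: fwd; pos4(id27) recv 55: fwd
After round 3: 2 messages still in flight

Answer: 2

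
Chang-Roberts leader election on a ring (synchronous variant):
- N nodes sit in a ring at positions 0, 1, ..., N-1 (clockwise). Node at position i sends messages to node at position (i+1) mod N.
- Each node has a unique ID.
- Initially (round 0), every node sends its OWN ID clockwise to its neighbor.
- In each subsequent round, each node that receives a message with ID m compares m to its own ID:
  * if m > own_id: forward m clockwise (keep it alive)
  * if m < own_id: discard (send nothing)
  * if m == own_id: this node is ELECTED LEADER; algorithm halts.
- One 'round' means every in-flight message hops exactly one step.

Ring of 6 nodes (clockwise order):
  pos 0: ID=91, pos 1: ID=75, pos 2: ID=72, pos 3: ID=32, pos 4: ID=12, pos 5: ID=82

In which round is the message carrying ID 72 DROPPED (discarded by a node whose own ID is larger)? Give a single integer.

Round 1: pos1(id75) recv 91: fwd; pos2(id72) recv 75: fwd; pos3(id32) recv 72: fwd; pos4(id12) recv 32: fwd; pos5(id82) recv 12: drop; pos0(id91) recv 82: drop
Round 2: pos2(id72) recv 91: fwd; pos3(id32) recv 75: fwd; pos4(id12) recv 72: fwd; pos5(id82) recv 32: drop
Round 3: pos3(id32) recv 91: fwd; pos4(id12) recv 75: fwd; pos5(id82) recv 72: drop
Round 4: pos4(id12) recv 91: fwd; pos5(id82) recv 75: drop
Round 5: pos5(id82) recv 91: fwd
Round 6: pos0(id91) recv 91: ELECTED
Message ID 72 originates at pos 2; dropped at pos 5 in round 3

Answer: 3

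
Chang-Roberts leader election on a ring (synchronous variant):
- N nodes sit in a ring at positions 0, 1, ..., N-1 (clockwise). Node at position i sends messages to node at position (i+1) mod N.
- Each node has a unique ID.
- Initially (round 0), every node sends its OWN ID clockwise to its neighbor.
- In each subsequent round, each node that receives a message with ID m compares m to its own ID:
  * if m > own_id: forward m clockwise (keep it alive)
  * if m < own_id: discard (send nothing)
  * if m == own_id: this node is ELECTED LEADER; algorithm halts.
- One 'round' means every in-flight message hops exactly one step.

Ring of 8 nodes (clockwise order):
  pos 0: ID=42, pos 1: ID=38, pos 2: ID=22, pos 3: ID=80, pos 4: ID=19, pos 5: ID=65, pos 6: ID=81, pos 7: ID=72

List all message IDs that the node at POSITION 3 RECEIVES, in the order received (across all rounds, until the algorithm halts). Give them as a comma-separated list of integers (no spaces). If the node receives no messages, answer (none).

Round 1: pos1(id38) recv 42: fwd; pos2(id22) recv 38: fwd; pos3(id80) recv 22: drop; pos4(id19) recv 80: fwd; pos5(id65) recv 19: drop; pos6(id81) recv 65: drop; pos7(id72) recv 81: fwd; pos0(id42) recv 72: fwd
Round 2: pos2(id22) recv 42: fwd; pos3(id80) recv 38: drop; pos5(id65) recv 80: fwd; pos0(id42) recv 81: fwd; pos1(id38) recv 72: fwd
Round 3: pos3(id80) recv 42: drop; pos6(id81) recv 80: drop; pos1(id38) recv 81: fwd; pos2(id22) recv 72: fwd
Round 4: pos2(id22) recv 81: fwd; pos3(id80) recv 72: drop
Round 5: pos3(id80) recv 81: fwd
Round 6: pos4(id19) recv 81: fwd
Round 7: pos5(id65) recv 81: fwd
Round 8: pos6(id81) recv 81: ELECTED

Answer: 22,38,42,72,81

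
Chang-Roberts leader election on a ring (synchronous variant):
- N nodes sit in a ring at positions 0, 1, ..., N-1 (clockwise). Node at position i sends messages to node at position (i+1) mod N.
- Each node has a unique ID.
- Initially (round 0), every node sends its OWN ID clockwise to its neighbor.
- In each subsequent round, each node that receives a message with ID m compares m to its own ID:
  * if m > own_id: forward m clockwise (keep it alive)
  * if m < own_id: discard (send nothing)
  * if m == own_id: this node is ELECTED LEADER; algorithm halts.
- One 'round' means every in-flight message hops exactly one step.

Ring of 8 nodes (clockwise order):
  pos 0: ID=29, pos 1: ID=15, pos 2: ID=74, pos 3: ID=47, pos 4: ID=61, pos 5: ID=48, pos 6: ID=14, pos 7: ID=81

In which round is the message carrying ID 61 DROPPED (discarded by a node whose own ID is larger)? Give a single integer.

Answer: 3

Derivation:
Round 1: pos1(id15) recv 29: fwd; pos2(id74) recv 15: drop; pos3(id47) recv 74: fwd; pos4(id61) recv 47: drop; pos5(id48) recv 61: fwd; pos6(id14) recv 48: fwd; pos7(id81) recv 14: drop; pos0(id29) recv 81: fwd
Round 2: pos2(id74) recv 29: drop; pos4(id61) recv 74: fwd; pos6(id14) recv 61: fwd; pos7(id81) recv 48: drop; pos1(id15) recv 81: fwd
Round 3: pos5(id48) recv 74: fwd; pos7(id81) recv 61: drop; pos2(id74) recv 81: fwd
Round 4: pos6(id14) recv 74: fwd; pos3(id47) recv 81: fwd
Round 5: pos7(id81) recv 74: drop; pos4(id61) recv 81: fwd
Round 6: pos5(id48) recv 81: fwd
Round 7: pos6(id14) recv 81: fwd
Round 8: pos7(id81) recv 81: ELECTED
Message ID 61 originates at pos 4; dropped at pos 7 in round 3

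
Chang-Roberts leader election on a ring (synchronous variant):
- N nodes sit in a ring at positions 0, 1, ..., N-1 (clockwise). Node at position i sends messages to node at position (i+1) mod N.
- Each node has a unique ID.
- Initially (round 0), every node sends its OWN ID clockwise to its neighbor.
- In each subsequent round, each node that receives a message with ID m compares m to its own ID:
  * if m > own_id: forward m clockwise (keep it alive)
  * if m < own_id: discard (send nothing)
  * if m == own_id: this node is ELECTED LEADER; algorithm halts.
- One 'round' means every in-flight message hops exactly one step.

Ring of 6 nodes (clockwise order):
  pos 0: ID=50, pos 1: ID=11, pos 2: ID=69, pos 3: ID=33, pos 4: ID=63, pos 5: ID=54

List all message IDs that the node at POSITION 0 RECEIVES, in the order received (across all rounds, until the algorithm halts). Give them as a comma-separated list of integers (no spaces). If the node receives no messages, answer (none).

Answer: 54,63,69

Derivation:
Round 1: pos1(id11) recv 50: fwd; pos2(id69) recv 11: drop; pos3(id33) recv 69: fwd; pos4(id63) recv 33: drop; pos5(id54) recv 63: fwd; pos0(id50) recv 54: fwd
Round 2: pos2(id69) recv 50: drop; pos4(id63) recv 69: fwd; pos0(id50) recv 63: fwd; pos1(id11) recv 54: fwd
Round 3: pos5(id54) recv 69: fwd; pos1(id11) recv 63: fwd; pos2(id69) recv 54: drop
Round 4: pos0(id50) recv 69: fwd; pos2(id69) recv 63: drop
Round 5: pos1(id11) recv 69: fwd
Round 6: pos2(id69) recv 69: ELECTED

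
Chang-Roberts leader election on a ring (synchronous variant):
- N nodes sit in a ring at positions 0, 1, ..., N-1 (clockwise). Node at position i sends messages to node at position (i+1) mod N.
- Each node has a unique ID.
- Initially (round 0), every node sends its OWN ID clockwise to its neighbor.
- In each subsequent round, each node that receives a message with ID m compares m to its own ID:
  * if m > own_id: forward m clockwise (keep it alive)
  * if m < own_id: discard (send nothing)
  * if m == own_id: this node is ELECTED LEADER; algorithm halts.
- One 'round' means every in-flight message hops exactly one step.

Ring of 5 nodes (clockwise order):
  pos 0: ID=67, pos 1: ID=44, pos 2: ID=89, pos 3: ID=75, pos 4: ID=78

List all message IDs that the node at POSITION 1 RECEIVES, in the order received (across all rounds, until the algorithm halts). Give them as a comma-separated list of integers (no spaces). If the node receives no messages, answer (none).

Round 1: pos1(id44) recv 67: fwd; pos2(id89) recv 44: drop; pos3(id75) recv 89: fwd; pos4(id78) recv 75: drop; pos0(id67) recv 78: fwd
Round 2: pos2(id89) recv 67: drop; pos4(id78) recv 89: fwd; pos1(id44) recv 78: fwd
Round 3: pos0(id67) recv 89: fwd; pos2(id89) recv 78: drop
Round 4: pos1(id44) recv 89: fwd
Round 5: pos2(id89) recv 89: ELECTED

Answer: 67,78,89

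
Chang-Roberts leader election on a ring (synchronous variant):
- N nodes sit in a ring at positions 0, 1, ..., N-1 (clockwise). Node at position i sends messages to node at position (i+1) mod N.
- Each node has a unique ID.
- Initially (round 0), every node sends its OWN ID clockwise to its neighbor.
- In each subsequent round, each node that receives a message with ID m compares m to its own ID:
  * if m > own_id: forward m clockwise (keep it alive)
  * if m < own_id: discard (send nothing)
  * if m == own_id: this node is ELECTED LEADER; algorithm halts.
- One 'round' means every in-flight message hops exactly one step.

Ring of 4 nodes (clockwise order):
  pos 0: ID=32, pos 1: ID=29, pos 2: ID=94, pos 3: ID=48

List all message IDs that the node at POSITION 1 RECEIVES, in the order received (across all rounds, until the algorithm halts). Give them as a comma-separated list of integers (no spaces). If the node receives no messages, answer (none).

Round 1: pos1(id29) recv 32: fwd; pos2(id94) recv 29: drop; pos3(id48) recv 94: fwd; pos0(id32) recv 48: fwd
Round 2: pos2(id94) recv 32: drop; pos0(id32) recv 94: fwd; pos1(id29) recv 48: fwd
Round 3: pos1(id29) recv 94: fwd; pos2(id94) recv 48: drop
Round 4: pos2(id94) recv 94: ELECTED

Answer: 32,48,94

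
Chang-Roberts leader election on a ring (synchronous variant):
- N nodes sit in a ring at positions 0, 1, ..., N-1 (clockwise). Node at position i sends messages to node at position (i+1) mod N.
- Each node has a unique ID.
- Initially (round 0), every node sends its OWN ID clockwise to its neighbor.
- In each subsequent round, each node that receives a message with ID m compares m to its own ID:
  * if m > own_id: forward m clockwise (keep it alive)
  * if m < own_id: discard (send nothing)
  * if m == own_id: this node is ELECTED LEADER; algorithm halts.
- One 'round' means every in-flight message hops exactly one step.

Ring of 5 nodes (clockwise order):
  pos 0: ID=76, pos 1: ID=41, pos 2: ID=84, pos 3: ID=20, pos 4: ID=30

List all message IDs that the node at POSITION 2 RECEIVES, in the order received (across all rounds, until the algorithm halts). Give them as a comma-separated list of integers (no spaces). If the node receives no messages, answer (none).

Round 1: pos1(id41) recv 76: fwd; pos2(id84) recv 41: drop; pos3(id20) recv 84: fwd; pos4(id30) recv 20: drop; pos0(id76) recv 30: drop
Round 2: pos2(id84) recv 76: drop; pos4(id30) recv 84: fwd
Round 3: pos0(id76) recv 84: fwd
Round 4: pos1(id41) recv 84: fwd
Round 5: pos2(id84) recv 84: ELECTED

Answer: 41,76,84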